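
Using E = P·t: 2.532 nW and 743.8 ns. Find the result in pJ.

2.532 × 10⁻⁹ × 743.8 × 10⁻⁹ = 1883.3016 × 10⁻¹⁸ J

0.0018833016 pJ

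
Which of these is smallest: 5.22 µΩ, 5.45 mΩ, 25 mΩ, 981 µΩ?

5.22 µΩ = 0.00000522 Ω
5.45 mΩ = 0.00545 Ω
25 mΩ = 0.025 Ω
981 µΩ = 0.000981 Ω

5.22 µΩ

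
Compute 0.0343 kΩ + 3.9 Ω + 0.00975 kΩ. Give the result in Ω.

47.95 Ω

In Ω:
  0.0343 kΩ = 0.0343 × 10³ Ω = 34.3
  3.9 Ω → 3.9
  0.00975 kΩ = 0.00975 × 10³ Ω = 9.75
Sum: 34.3 + 3.9 + 9.75 = 47.95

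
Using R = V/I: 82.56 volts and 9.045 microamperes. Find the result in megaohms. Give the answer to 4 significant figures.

(82.56) / (9.045 × 10^-6) = 9.12769 × 10^6 Ω

9.128 megaohms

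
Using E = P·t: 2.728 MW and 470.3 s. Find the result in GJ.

2.728 × 10^6 × 470.3 = 1282.9784 × 10^6 J

1.2829784 GJ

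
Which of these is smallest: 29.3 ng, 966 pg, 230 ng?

29.3 ng = 0.0000000293 g
966 pg = 0.000000000966 g
230 ng = 0.00000023 g

966 pg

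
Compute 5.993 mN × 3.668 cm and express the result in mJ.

0.21982324 mJ

5.993 × 10^-3 × 3.668 × 10^-2 = 21.982324 × 10^-5 J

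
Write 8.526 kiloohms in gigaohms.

0.000008526 gigaohms

kilo = 1e3, giga = 1e9; factor is 1e-6.
8.526 × 1e-6 = 0.000008526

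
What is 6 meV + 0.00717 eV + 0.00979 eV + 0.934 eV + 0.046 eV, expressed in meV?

In meV:
  6 meV → 6
  0.00717 eV = 0.00717 × 10³ meV = 7.17
  0.00979 eV = 0.00979 × 10³ meV = 9.79
  0.934 eV = 0.934 × 10³ meV = 934
  0.046 eV = 0.046 × 10³ meV = 46
Sum: 6 + 7.17 + 9.79 + 934 + 46 = 1002.96

1002.96 meV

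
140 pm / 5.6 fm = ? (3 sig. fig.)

(140 × 10^-12) / (5.6 × 10^-15) = 25 × 10^3

25000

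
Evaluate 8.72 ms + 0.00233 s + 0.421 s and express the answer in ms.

In ms:
  8.72 ms → 8.72
  0.00233 s = 0.00233e3 ms = 2.33
  0.421 s = 0.421e3 ms = 421
Sum: 8.72 + 2.33 + 421 = 432.05

432.05 ms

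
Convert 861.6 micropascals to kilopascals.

0.0000008616 kilopascals

micro = 10⁻⁶, kilo = 10³; factor is 10⁻⁹.
861.6 × 10⁻⁹ = 0.0000008616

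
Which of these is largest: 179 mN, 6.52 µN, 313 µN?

179 mN

179 mN = 0.179 N
6.52 µN = 0.00000652 N
313 µN = 0.000313 N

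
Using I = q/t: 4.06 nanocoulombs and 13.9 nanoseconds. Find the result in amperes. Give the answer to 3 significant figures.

0.292 amperes

(4.06 × 10^-9) / (13.9 × 10^-9) = 0.29209 A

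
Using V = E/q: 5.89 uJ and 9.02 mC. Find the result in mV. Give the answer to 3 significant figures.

(5.89 × 10⁻⁶) / (9.02 × 10⁻³) = 0.65299 × 10⁻³ V

0.653 mV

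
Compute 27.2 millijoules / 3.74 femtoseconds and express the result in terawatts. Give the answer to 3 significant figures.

7.27 terawatts

(27.2e-3) / (3.74e-15) = 7.2727e12 W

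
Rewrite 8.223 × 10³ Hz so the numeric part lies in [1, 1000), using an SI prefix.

8.223 kHz

= 8.223 × 10³ Hz; 10³ is kilo.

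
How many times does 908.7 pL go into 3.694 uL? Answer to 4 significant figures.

(3.694 × 10⁻⁶) / (908.7 × 10⁻¹²) = 0.0040651 × 10⁶

4065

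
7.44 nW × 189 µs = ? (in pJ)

1.40616 pJ

7.44e-9 × 189e-6 = 1406.16e-15 J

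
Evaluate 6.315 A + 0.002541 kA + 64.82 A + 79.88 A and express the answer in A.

In A:
  6.315 A → 6.315
  0.002541 kA = 0.002541 × 10^3 A = 2.541
  64.82 A → 64.82
  79.88 A → 79.88
Sum: 6.315 + 2.541 + 64.82 + 79.88 = 153.556

153.556 A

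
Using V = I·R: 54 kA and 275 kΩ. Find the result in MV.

14850 MV

54 × 10³ × 275 × 10³ = 14850 × 10⁶ V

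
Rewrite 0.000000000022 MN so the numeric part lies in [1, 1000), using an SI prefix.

= 22 × 10^-6 N; 10^-6 is micro.

22 µN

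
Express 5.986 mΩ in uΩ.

milli = 10^-3, micro = 10^-6; factor is 10^3.
5.986 × 10^3 = 5986

5986 uΩ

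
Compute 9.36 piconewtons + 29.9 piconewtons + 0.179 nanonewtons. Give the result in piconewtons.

In piconewtons:
  9.36 piconewtons → 9.36
  29.9 piconewtons → 29.9
  0.179 nanonewtons = 0.179e3 piconewtons = 179
Sum: 9.36 + 29.9 + 179 = 218.26

218.26 piconewtons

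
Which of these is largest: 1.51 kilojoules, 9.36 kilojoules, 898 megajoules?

1.51 kilojoules = 1510 joules
9.36 kilojoules = 9360 joules
898 megajoules = 898000000 joules

898 megajoules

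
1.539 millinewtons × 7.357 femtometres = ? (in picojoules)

0.000011322423 picojoules

1.539 × 10⁻³ × 7.357 × 10⁻¹⁵ = 11.322423 × 10⁻¹⁸ J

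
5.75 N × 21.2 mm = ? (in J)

5.75 × 21.2e-3 = 121.9e-3 J

0.1219 J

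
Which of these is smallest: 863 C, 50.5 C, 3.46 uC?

3.46 uC

863 C = 863 C
50.5 C = 50.5 C
3.46 uC = 0.00000346 C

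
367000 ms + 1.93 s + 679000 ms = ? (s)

1047.93 s

In s:
  367000 ms = 367000 × 10⁻³ s = 367
  1.93 s → 1.93
  679000 ms = 679000 × 10⁻³ s = 679
Sum: 367 + 1.93 + 679 = 1047.93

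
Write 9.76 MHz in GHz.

mega = 10^6, giga = 10^9; factor is 10^-3.
9.76 × 10^-3 = 0.00976

0.00976 GHz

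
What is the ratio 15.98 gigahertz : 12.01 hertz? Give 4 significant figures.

(15.98e9) / (12.01) = 1.3306e9

1331000000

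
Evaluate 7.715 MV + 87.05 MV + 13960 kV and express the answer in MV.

In MV:
  7.715 MV → 7.715
  87.05 MV → 87.05
  13960 kV = 13960 × 10^-3 MV = 13.96
Sum: 7.715 + 87.05 + 13.96 = 108.725

108.725 MV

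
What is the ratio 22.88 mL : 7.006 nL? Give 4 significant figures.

(22.88 × 10^-3) / (7.006 × 10^-9) = 3.2658 × 10^6

3266000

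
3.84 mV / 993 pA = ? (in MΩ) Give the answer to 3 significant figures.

(3.84 × 10^-3) / (993 × 10^-12) = 0.0038671 × 10^9 Ω

3.87 MΩ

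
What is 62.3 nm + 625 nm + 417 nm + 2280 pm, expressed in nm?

1106.58 nm

In nm:
  62.3 nm → 62.3
  625 nm → 625
  417 nm → 417
  2280 pm = 2280 × 10⁻³ nm = 2.28
Sum: 62.3 + 625 + 417 + 2.28 = 1106.58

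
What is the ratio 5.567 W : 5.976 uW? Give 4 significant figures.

931600

(5.567) / (5.976 × 10⁻⁶) = 0.93156 × 10⁶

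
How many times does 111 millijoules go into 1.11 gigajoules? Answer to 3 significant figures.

(1.11e9) / (111e-3) = 0.01e12

10000000000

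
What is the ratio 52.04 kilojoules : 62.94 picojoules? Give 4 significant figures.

(52.04 × 10³) / (62.94 × 10⁻¹²) = 0.82682 × 10¹⁵

826800000000000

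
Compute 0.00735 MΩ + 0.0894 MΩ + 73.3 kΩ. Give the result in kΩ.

170.05 kΩ

In kΩ:
  0.00735 MΩ = 0.00735 × 10^3 kΩ = 7.35
  0.0894 MΩ = 0.0894 × 10^3 kΩ = 89.4
  73.3 kΩ → 73.3
Sum: 7.35 + 89.4 + 73.3 = 170.05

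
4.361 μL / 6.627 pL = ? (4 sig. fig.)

658100

(4.361 × 10^-6) / (6.627 × 10^-12) = 0.65807 × 10^6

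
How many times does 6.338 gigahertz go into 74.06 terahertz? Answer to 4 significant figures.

11690

(74.06e12) / (6.338e9) = 11.685e3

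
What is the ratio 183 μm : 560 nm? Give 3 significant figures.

327

(183e-6) / (560e-9) = 0.3268e3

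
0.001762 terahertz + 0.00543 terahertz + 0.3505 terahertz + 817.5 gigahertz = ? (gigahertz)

In gigahertz:
  0.001762 terahertz = 0.001762e3 gigahertz = 1.762
  0.00543 terahertz = 0.00543e3 gigahertz = 5.43
  0.3505 terahertz = 0.3505e3 gigahertz = 350.5
  817.5 gigahertz → 817.5
Sum: 1.762 + 5.43 + 350.5 + 817.5 = 1175.192

1175.192 gigahertz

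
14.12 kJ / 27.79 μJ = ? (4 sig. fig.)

508100000

(14.12e3) / (27.79e-6) = 0.5081e9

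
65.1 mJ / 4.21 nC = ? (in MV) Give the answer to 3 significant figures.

15.5 MV

(65.1 × 10⁻³) / (4.21 × 10⁻⁹) = 15.463 × 10⁶ V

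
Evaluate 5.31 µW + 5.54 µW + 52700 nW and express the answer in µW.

In µW:
  5.31 µW → 5.31
  5.54 µW → 5.54
  52700 nW = 52700 × 10⁻³ µW = 52.7
Sum: 5.31 + 5.54 + 52.7 = 63.55

63.55 µW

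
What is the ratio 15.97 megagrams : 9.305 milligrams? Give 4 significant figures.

1716000000

(15.97e6) / (9.305e-3) = 1.7163e9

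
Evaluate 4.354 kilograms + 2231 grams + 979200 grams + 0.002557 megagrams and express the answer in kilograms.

988.342 kilograms

In kilograms:
  4.354 kilograms → 4.354
  2231 grams = 2231 × 10⁻³ kilograms = 2.231
  979200 grams = 979200 × 10⁻³ kilograms = 979.2
  0.002557 megagrams = 0.002557 × 10³ kilograms = 2.557
Sum: 4.354 + 2.231 + 979.2 + 2.557 = 988.342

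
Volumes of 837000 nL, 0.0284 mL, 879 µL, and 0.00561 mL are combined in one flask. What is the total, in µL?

1750.01 µL

In µL:
  837000 nL = 837000 × 10^-3 µL = 837
  0.0284 mL = 0.0284 × 10^3 µL = 28.4
  879 µL → 879
  0.00561 mL = 0.00561 × 10^3 µL = 5.61
Sum: 837 + 28.4 + 879 + 5.61 = 1750.01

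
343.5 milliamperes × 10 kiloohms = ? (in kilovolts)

343.5e-3 × 10e3 = 3435 V

3.435 kilovolts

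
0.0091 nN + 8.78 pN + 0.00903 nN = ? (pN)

26.91 pN

In pN:
  0.0091 nN = 0.0091 × 10³ pN = 9.1
  8.78 pN → 8.78
  0.00903 nN = 0.00903 × 10³ pN = 9.03
Sum: 9.1 + 8.78 + 9.03 = 26.91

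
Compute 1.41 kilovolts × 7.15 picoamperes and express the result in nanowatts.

1.41 × 10^3 × 7.15 × 10^-12 = 10.0815 × 10^-9 W

10.0815 nanowatts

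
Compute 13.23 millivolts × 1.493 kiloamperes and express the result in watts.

13.23e-3 × 1.493e3 = 19.75239 W

19.75239 watts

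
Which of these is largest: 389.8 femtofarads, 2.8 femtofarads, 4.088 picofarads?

389.8 femtofarads = 0.0000000000003898 farads
2.8 femtofarads = 0.0000000000000028 farads
4.088 picofarads = 0.000000000004088 farads

4.088 picofarads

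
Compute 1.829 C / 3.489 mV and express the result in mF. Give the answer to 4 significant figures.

524200 mF

(1.829) / (3.489 × 10^-3) = 0.524219 × 10^3 F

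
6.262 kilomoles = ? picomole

kilo = 1e3, pico = 1e-12; factor is 1e15.
6.262 × 1e15 = 6262000000000000

6262000000000000 picomoles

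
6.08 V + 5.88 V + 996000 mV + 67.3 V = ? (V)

1075.26 V

In V:
  6.08 V → 6.08
  5.88 V → 5.88
  996000 mV = 996000 × 10^-3 V = 996
  67.3 V → 67.3
Sum: 6.08 + 5.88 + 996 + 67.3 = 1075.26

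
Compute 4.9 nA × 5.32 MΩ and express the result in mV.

4.9 × 10^-9 × 5.32 × 10^6 = 26.068 × 10^-3 V

26.068 mV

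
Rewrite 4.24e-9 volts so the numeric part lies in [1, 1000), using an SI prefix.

4.24 nanovolts

= 4.24e-9 volts; 1e-9 is nano.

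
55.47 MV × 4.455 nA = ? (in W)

55.47e6 × 4.455e-9 = 247.11885e-3 W

0.24711885 W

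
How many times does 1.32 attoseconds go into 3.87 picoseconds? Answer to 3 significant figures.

2930000

(3.87 × 10⁻¹²) / (1.32 × 10⁻¹⁸) = 2.932 × 10⁶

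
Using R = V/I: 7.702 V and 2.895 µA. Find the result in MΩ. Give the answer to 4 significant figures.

2.660 MΩ

(7.702) / (2.895e-6) = 2.66045e6 Ω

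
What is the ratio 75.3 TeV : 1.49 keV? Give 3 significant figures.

(75.3e12) / (1.49e3) = 50.54e9

50500000000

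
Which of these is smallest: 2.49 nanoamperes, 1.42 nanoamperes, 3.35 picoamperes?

2.49 nanoamperes = 0.00000000249 amperes
1.42 nanoamperes = 0.00000000142 amperes
3.35 picoamperes = 0.00000000000335 amperes

3.35 picoamperes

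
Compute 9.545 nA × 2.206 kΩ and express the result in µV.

9.545e-9 × 2.206e3 = 21.05627e-6 V

21.05627 µV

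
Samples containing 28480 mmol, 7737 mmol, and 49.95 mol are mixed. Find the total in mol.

86.167 mol

In mol:
  28480 mmol = 28480 × 10^-3 mol = 28.48
  7737 mmol = 7737 × 10^-3 mol = 7.737
  49.95 mol → 49.95
Sum: 28.48 + 7.737 + 49.95 = 86.167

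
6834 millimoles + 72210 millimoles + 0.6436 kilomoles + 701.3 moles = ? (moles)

In moles:
  6834 millimoles = 6834 × 10⁻³ moles = 6.834
  72210 millimoles = 72210 × 10⁻³ moles = 72.21
  0.6436 kilomoles = 0.6436 × 10³ moles = 643.6
  701.3 moles → 701.3
Sum: 6.834 + 72.21 + 643.6 + 701.3 = 1423.944

1423.944 moles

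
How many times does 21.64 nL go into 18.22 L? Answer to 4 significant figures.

842000000

(18.22) / (21.64 × 10⁻⁹) = 0.84196 × 10⁹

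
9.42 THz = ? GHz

tera = 10^12, giga = 10^9; factor is 10^3.
9.42 × 10^3 = 9420

9420 GHz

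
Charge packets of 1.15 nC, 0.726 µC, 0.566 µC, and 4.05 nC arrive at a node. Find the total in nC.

In nC:
  1.15 nC → 1.15
  0.726 µC = 0.726 × 10^3 nC = 726
  0.566 µC = 0.566 × 10^3 nC = 566
  4.05 nC → 4.05
Sum: 1.15 + 726 + 566 + 4.05 = 1297.2

1297.2 nC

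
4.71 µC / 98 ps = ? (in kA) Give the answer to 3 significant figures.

(4.71e-6) / (98e-12) = 0.048061e6 A

48.1 kA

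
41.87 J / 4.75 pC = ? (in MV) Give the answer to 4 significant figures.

8815000 MV

(41.87) / (4.75e-12) = 8.81474e12 V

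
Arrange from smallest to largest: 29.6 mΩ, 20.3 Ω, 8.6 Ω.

29.6 mΩ < 8.6 Ω < 20.3 Ω

29.6 mΩ = 0.0296 Ω
20.3 Ω = 20.3 Ω
8.6 Ω = 8.6 Ω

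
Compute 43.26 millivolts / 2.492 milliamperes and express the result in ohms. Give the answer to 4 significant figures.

17.36 ohms

(43.26 × 10^-3) / (2.492 × 10^-3) = 17.3596 Ω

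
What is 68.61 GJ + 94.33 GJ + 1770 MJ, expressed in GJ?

164.71 GJ

In GJ:
  68.61 GJ → 68.61
  94.33 GJ → 94.33
  1770 MJ = 1770e-3 GJ = 1.77
Sum: 68.61 + 94.33 + 1.77 = 164.71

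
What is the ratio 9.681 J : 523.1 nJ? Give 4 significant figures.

18510000

(9.681) / (523.1 × 10⁻⁹) = 0.018507 × 10⁹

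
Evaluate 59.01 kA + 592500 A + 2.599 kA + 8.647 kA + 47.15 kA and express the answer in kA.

709.906 kA

In kA:
  59.01 kA → 59.01
  592500 A = 592500 × 10^-3 kA = 592.5
  2.599 kA → 2.599
  8.647 kA → 8.647
  47.15 kA → 47.15
Sum: 59.01 + 592.5 + 2.599 + 8.647 + 47.15 = 709.906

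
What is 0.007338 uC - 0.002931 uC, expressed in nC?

4.407 nC

In nC:
  0.007338 uC = 0.007338e3 nC = 7.338
  0.002931 uC = 0.002931e3 nC = 2.931
Difference: 7.338 - 2.931 = 4.407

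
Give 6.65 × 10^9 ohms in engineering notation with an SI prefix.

6.65 gigaohms

= 6.65 × 10^9 ohms; 10^9 is giga.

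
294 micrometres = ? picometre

micro = 1e-6, pico = 1e-12; factor is 1e6.
294 × 1e6 = 294000000

294000000 picometres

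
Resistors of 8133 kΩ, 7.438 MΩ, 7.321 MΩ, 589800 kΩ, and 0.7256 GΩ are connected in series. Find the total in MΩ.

In MΩ:
  8133 kΩ = 8133e-3 MΩ = 8.133
  7.438 MΩ → 7.438
  7.321 MΩ → 7.321
  589800 kΩ = 589800e-3 MΩ = 589.8
  0.7256 GΩ = 0.7256e3 MΩ = 725.6
Sum: 8.133 + 7.438 + 7.321 + 589.8 + 725.6 = 1338.292

1338.292 MΩ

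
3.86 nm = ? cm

nano = 1e-9, centi = 1e-2; factor is 1e-7.
3.86 × 1e-7 = 0.000000386

0.000000386 cm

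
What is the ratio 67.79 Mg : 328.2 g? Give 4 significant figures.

(67.79 × 10⁶) / (328.2) = 0.20655 × 10⁶

206600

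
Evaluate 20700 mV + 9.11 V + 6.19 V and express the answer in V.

36 V

In V:
  20700 mV = 20700 × 10^-3 V = 20.7
  9.11 V → 9.11
  6.19 V → 6.19
Sum: 20.7 + 9.11 + 6.19 = 36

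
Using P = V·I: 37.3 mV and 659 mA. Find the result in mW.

24.5807 mW

37.3 × 10⁻³ × 659 × 10⁻³ = 24580.7 × 10⁻⁶ W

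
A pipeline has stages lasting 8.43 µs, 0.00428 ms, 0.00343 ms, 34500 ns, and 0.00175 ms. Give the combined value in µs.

In µs:
  8.43 µs → 8.43
  0.00428 ms = 0.00428 × 10³ µs = 4.28
  0.00343 ms = 0.00343 × 10³ µs = 3.43
  34500 ns = 34500 × 10⁻³ µs = 34.5
  0.00175 ms = 0.00175 × 10³ µs = 1.75
Sum: 8.43 + 4.28 + 3.43 + 34.5 + 1.75 = 52.39

52.39 µs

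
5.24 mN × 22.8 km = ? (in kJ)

5.24 × 10⁻³ × 22.8 × 10³ = 119.472 J

0.119472 kJ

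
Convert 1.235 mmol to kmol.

0.000001235 kmol

milli = 10⁻³, kilo = 10³; factor is 10⁻⁶.
1.235 × 10⁻⁶ = 0.000001235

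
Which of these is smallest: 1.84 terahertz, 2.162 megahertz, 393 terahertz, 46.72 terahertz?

1.84 terahertz = 1840000000000 hertz
2.162 megahertz = 2162000 hertz
393 terahertz = 393000000000000 hertz
46.72 terahertz = 46720000000000 hertz

2.162 megahertz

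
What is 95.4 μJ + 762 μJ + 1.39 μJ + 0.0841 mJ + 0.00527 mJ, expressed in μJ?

In μJ:
  95.4 μJ → 95.4
  762 μJ → 762
  1.39 μJ → 1.39
  0.0841 mJ = 0.0841 × 10^3 μJ = 84.1
  0.00527 mJ = 0.00527 × 10^3 μJ = 5.27
Sum: 95.4 + 762 + 1.39 + 84.1 + 5.27 = 948.16

948.16 μJ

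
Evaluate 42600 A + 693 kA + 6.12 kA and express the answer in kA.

In kA:
  42600 A = 42600 × 10⁻³ kA = 42.6
  693 kA → 693
  6.12 kA → 6.12
Sum: 42.6 + 693 + 6.12 = 741.72

741.72 kA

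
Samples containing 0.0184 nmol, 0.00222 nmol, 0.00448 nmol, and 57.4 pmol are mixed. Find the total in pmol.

In pmol:
  0.0184 nmol = 0.0184 × 10^3 pmol = 18.4
  0.00222 nmol = 0.00222 × 10^3 pmol = 2.22
  0.00448 nmol = 0.00448 × 10^3 pmol = 4.48
  57.4 pmol → 57.4
Sum: 18.4 + 2.22 + 4.48 + 57.4 = 82.5

82.5 pmol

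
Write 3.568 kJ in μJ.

kilo = 10³, micro = 10⁻⁶; factor is 10⁹.
3.568 × 10⁹ = 3568000000

3568000000 μJ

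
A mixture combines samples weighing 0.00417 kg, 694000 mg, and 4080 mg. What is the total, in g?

702.25 g

In g:
  0.00417 kg = 0.00417e3 g = 4.17
  694000 mg = 694000e-3 g = 694
  4080 mg = 4080e-3 g = 4.08
Sum: 4.17 + 694 + 4.08 = 702.25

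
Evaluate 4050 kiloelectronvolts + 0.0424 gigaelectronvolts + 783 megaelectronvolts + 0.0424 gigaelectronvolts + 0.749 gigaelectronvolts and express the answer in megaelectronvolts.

1620.85 megaelectronvolts

In megaelectronvolts:
  4050 kiloelectronvolts = 4050 × 10^-3 megaelectronvolts = 4.05
  0.0424 gigaelectronvolts = 0.0424 × 10^3 megaelectronvolts = 42.4
  783 megaelectronvolts → 783
  0.0424 gigaelectronvolts = 0.0424 × 10^3 megaelectronvolts = 42.4
  0.749 gigaelectronvolts = 0.749 × 10^3 megaelectronvolts = 749
Sum: 4.05 + 42.4 + 783 + 42.4 + 749 = 1620.85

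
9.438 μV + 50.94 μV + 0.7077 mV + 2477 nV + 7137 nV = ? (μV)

777.692 μV

In μV:
  9.438 μV → 9.438
  50.94 μV → 50.94
  0.7077 mV = 0.7077 × 10^3 μV = 707.7
  2477 nV = 2477 × 10^-3 μV = 2.477
  7137 nV = 7137 × 10^-3 μV = 7.137
Sum: 9.438 + 50.94 + 707.7 + 2.477 + 7.137 = 777.692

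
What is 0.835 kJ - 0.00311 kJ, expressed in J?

831.89 J

In J:
  0.835 kJ = 0.835 × 10³ J = 835
  0.00311 kJ = 0.00311 × 10³ J = 3.11
Difference: 835 - 3.11 = 831.89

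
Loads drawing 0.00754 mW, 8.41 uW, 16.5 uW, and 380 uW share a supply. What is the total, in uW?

412.45 uW

In uW:
  0.00754 mW = 0.00754 × 10³ uW = 7.54
  8.41 uW → 8.41
  16.5 uW → 16.5
  380 uW → 380
Sum: 7.54 + 8.41 + 16.5 + 380 = 412.45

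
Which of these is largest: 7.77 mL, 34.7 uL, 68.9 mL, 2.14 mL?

68.9 mL

7.77 mL = 0.00777 L
34.7 uL = 0.0000347 L
68.9 mL = 0.0689 L
2.14 mL = 0.00214 L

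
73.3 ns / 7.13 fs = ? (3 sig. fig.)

(73.3 × 10⁻⁹) / (7.13 × 10⁻¹⁵) = 10.28 × 10⁶

10300000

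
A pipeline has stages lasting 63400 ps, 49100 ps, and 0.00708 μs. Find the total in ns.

119.58 ns

In ns:
  63400 ps = 63400e-3 ns = 63.4
  49100 ps = 49100e-3 ns = 49.1
  0.00708 μs = 0.00708e3 ns = 7.08
Sum: 63.4 + 49.1 + 7.08 = 119.58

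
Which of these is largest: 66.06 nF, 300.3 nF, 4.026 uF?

4.026 uF

66.06 nF = 0.00000006606 F
300.3 nF = 0.0000003003 F
4.026 uF = 0.000004026 F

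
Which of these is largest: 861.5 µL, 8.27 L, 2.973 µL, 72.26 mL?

8.27 L

861.5 µL = 0.0008615 L
8.27 L = 8.27 L
2.973 µL = 0.000002973 L
72.26 mL = 0.07226 L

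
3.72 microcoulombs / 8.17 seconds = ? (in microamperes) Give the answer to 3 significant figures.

(3.72 × 10⁻⁶) / (8.17) = 0.45532 × 10⁻⁶ A

0.455 microamperes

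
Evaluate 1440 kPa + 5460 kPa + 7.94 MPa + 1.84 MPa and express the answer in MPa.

16.68 MPa

In MPa:
  1440 kPa = 1440e-3 MPa = 1.44
  5460 kPa = 5460e-3 MPa = 5.46
  7.94 MPa → 7.94
  1.84 MPa → 1.84
Sum: 1.44 + 5.46 + 7.94 + 1.84 = 16.68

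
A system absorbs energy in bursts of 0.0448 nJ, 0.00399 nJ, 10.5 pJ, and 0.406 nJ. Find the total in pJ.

465.29 pJ

In pJ:
  0.0448 nJ = 0.0448 × 10^3 pJ = 44.8
  0.00399 nJ = 0.00399 × 10^3 pJ = 3.99
  10.5 pJ → 10.5
  0.406 nJ = 0.406 × 10^3 pJ = 406
Sum: 44.8 + 3.99 + 10.5 + 406 = 465.29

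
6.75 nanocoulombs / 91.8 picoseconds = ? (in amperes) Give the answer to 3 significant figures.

(6.75 × 10⁻⁹) / (91.8 × 10⁻¹²) = 0.073529 × 10³ A

73.5 amperes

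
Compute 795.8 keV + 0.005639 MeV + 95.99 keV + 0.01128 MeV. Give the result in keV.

In keV:
  795.8 keV → 795.8
  0.005639 MeV = 0.005639 × 10^3 keV = 5.639
  95.99 keV → 95.99
  0.01128 MeV = 0.01128 × 10^3 keV = 11.28
Sum: 795.8 + 5.639 + 95.99 + 11.28 = 908.709

908.709 keV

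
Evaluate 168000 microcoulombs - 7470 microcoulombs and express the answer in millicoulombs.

In millicoulombs:
  168000 microcoulombs = 168000 × 10⁻³ millicoulombs = 168
  7470 microcoulombs = 7470 × 10⁻³ millicoulombs = 7.47
Difference: 168 - 7.47 = 160.53

160.53 millicoulombs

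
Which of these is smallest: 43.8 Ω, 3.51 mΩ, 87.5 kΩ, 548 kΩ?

3.51 mΩ

43.8 Ω = 43.8 Ω
3.51 mΩ = 0.00351 Ω
87.5 kΩ = 87500 Ω
548 kΩ = 548000 Ω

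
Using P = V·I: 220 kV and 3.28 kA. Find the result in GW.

220 × 10^3 × 3.28 × 10^3 = 721.6 × 10^6 W

0.7216 GW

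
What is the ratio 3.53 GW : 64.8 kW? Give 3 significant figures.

54500

(3.53e9) / (64.8e3) = 0.05448e6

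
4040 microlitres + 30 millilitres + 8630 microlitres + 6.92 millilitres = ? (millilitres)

49.59 millilitres

In millilitres:
  4040 microlitres = 4040 × 10^-3 millilitres = 4.04
  30 millilitres → 30
  8630 microlitres = 8630 × 10^-3 millilitres = 8.63
  6.92 millilitres → 6.92
Sum: 4.04 + 30 + 8.63 + 6.92 = 49.59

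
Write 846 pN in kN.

0.000000000000846 kN

pico = 1e-12, kilo = 1e3; factor is 1e-15.
846 × 1e-15 = 0.000000000000846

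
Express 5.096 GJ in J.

giga = 10^9, (no prefix) = 10^0; factor is 10^9.
5.096 × 10^9 = 5096000000

5096000000 J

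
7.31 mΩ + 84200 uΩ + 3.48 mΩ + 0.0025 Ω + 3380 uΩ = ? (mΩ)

In mΩ:
  7.31 mΩ → 7.31
  84200 uΩ = 84200 × 10⁻³ mΩ = 84.2
  3.48 mΩ → 3.48
  0.0025 Ω = 0.0025 × 10³ mΩ = 2.5
  3380 uΩ = 3380 × 10⁻³ mΩ = 3.38
Sum: 7.31 + 84.2 + 3.48 + 2.5 + 3.38 = 100.87

100.87 mΩ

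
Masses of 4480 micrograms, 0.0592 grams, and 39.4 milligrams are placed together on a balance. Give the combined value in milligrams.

103.08 milligrams

In milligrams:
  4480 micrograms = 4480 × 10⁻³ milligrams = 4.48
  0.0592 grams = 0.0592 × 10³ milligrams = 59.2
  39.4 milligrams → 39.4
Sum: 4.48 + 59.2 + 39.4 = 103.08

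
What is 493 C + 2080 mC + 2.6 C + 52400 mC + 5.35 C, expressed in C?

555.43 C

In C:
  493 C → 493
  2080 mC = 2080 × 10⁻³ C = 2.08
  2.6 C → 2.6
  52400 mC = 52400 × 10⁻³ C = 52.4
  5.35 C → 5.35
Sum: 493 + 2.08 + 2.6 + 52.4 + 5.35 = 555.43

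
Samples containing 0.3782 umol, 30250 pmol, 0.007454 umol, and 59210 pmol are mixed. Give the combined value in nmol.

In nmol:
  0.3782 umol = 0.3782e3 nmol = 378.2
  30250 pmol = 30250e-3 nmol = 30.25
  0.007454 umol = 0.007454e3 nmol = 7.454
  59210 pmol = 59210e-3 nmol = 59.21
Sum: 378.2 + 30.25 + 7.454 + 59.21 = 475.114

475.114 nmol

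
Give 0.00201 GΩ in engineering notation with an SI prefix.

= 2.01 × 10^6 Ω; 10^6 is mega.

2.01 MΩ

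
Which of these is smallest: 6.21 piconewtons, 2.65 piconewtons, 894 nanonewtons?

6.21 piconewtons = 0.00000000000621 newtons
2.65 piconewtons = 0.00000000000265 newtons
894 nanonewtons = 0.000000894 newtons

2.65 piconewtons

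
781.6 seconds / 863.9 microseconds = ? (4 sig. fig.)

(781.6) / (863.9 × 10^-6) = 0.90473 × 10^6

904700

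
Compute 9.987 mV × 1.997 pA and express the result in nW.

9.987 × 10⁻³ × 1.997 × 10⁻¹² = 19.944039 × 10⁻¹⁵ W

0.000019944039 nW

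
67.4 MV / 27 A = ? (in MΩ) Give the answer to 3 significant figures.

(67.4e6) / (27) = 2.4963e6 Ω

2.50 MΩ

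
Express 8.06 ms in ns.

milli = 10^-3, nano = 10^-9; factor is 10^6.
8.06 × 10^6 = 8060000

8060000 ns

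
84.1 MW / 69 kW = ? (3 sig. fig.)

1220

(84.1e6) / (69e3) = 1.219e3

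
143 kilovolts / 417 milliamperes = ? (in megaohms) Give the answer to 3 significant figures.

(143 × 10³) / (417 × 10⁻³) = 0.34293 × 10⁶ Ω

0.343 megaohms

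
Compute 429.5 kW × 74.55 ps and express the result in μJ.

429.5 × 10³ × 74.55 × 10⁻¹² = 32019.225 × 10⁻⁹ J

32.019225 μJ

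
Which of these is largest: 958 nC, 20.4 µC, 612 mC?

958 nC = 0.000000958 C
20.4 µC = 0.0000204 C
612 mC = 0.612 C

612 mC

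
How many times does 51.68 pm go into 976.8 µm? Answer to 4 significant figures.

18900000

(976.8e-6) / (51.68e-12) = 18.901e6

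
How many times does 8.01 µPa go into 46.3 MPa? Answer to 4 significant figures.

5780000000000

(46.3e6) / (8.01e-6) = 5.7803e12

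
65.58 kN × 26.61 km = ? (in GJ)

65.58 × 10³ × 26.61 × 10³ = 1745.0838 × 10⁶ J

1.7450838 GJ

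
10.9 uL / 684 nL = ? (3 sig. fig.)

(10.9e-6) / (684e-9) = 0.01594e3

15.9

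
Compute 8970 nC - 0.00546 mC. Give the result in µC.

3.51 µC

In µC:
  8970 nC = 8970e-3 µC = 8.97
  0.00546 mC = 0.00546e3 µC = 5.46
Difference: 8.97 - 5.46 = 3.51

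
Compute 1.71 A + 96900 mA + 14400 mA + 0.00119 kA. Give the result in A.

114.2 A

In A:
  1.71 A → 1.71
  96900 mA = 96900 × 10⁻³ A = 96.9
  14400 mA = 14400 × 10⁻³ A = 14.4
  0.00119 kA = 0.00119 × 10³ A = 1.19
Sum: 1.71 + 96.9 + 14.4 + 1.19 = 114.2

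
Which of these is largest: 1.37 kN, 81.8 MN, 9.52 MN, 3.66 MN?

81.8 MN

1.37 kN = 1370 N
81.8 MN = 81800000 N
9.52 MN = 9520000 N
3.66 MN = 3660000 N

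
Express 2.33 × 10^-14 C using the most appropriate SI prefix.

23.3 fC

= 23.3 × 10^-15 C; 10^-15 is femto.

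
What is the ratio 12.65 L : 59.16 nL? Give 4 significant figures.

213800000

(12.65) / (59.16e-9) = 0.21383e9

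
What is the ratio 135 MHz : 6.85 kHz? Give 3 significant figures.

19700

(135 × 10⁶) / (6.85 × 10³) = 19.71 × 10³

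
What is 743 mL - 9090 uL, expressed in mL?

733.91 mL

In mL:
  743 mL → 743
  9090 uL = 9090 × 10⁻³ mL = 9.09
Difference: 743 - 9.09 = 733.91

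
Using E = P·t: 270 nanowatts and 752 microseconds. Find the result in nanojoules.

0.20304 nanojoules

270e-9 × 752e-6 = 203040e-15 J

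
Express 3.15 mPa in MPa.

milli = 10⁻³, mega = 10⁶; factor is 10⁻⁹.
3.15 × 10⁻⁹ = 0.00000000315

0.00000000315 MPa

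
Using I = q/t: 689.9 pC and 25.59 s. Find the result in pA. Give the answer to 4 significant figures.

26.96 pA

(689.9 × 10^-12) / (25.59) = 26.9597 × 10^-12 A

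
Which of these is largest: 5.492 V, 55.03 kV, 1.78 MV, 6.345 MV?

6.345 MV

5.492 V = 5.492 V
55.03 kV = 55030 V
1.78 MV = 1780000 V
6.345 MV = 6345000 V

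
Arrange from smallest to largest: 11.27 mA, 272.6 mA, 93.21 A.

11.27 mA = 0.01127 A
272.6 mA = 0.2726 A
93.21 A = 93.21 A

11.27 mA < 272.6 mA < 93.21 A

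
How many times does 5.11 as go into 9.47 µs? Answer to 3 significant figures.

(9.47e-6) / (5.11e-18) = 1.853e12

1850000000000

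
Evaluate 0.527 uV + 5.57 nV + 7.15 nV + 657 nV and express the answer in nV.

In nV:
  0.527 uV = 0.527e3 nV = 527
  5.57 nV → 5.57
  7.15 nV → 7.15
  657 nV → 657
Sum: 527 + 5.57 + 7.15 + 657 = 1196.72

1196.72 nV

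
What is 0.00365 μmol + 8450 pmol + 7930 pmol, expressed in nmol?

In nmol:
  0.00365 μmol = 0.00365e3 nmol = 3.65
  8450 pmol = 8450e-3 nmol = 8.45
  7930 pmol = 7930e-3 nmol = 7.93
Sum: 3.65 + 8.45 + 7.93 = 20.03

20.03 nmol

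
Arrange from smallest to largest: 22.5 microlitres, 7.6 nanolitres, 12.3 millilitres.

22.5 microlitres = 0.0000225 litres
7.6 nanolitres = 0.0000000076 litres
12.3 millilitres = 0.0123 litres

7.6 nanolitres < 22.5 microlitres < 12.3 millilitres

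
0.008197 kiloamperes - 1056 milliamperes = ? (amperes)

7.141 amperes

In amperes:
  0.008197 kiloamperes = 0.008197 × 10^3 amperes = 8.197
  1056 milliamperes = 1056 × 10^-3 amperes = 1.056
Difference: 8.197 - 1.056 = 7.141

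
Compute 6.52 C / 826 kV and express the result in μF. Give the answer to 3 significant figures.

7.89 μF

(6.52) / (826 × 10^3) = 0.0078935 × 10^-3 F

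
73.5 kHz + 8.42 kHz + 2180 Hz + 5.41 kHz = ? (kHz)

In kHz:
  73.5 kHz → 73.5
  8.42 kHz → 8.42
  2180 Hz = 2180 × 10^-3 kHz = 2.18
  5.41 kHz → 5.41
Sum: 73.5 + 8.42 + 2.18 + 5.41 = 89.51

89.51 kHz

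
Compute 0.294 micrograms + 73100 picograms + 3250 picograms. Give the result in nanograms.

In nanograms:
  0.294 micrograms = 0.294 × 10^3 nanograms = 294
  73100 picograms = 73100 × 10^-3 nanograms = 73.1
  3250 picograms = 3250 × 10^-3 nanograms = 3.25
Sum: 294 + 73.1 + 3.25 = 370.35

370.35 nanograms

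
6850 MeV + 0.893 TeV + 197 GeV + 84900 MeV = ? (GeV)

In GeV:
  6850 MeV = 6850 × 10^-3 GeV = 6.85
  0.893 TeV = 0.893 × 10^3 GeV = 893
  197 GeV → 197
  84900 MeV = 84900 × 10^-3 GeV = 84.9
Sum: 6.85 + 893 + 197 + 84.9 = 1181.75

1181.75 GeV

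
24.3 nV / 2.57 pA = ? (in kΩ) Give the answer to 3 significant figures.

(24.3e-9) / (2.57e-12) = 9.4553e3 Ω

9.46 kΩ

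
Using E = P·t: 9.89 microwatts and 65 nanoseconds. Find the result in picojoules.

9.89 × 10^-6 × 65 × 10^-9 = 642.85 × 10^-15 J

0.64285 picojoules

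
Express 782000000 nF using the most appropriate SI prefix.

782 mF

= 782e-3 F; 1e-3 is milli.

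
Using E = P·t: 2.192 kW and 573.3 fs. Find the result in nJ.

2.192e3 × 573.3e-15 = 1256.6736e-12 J

1.2566736 nJ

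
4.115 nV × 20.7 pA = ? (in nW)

0.0000000000851805 nW

4.115 × 10⁻⁹ × 20.7 × 10⁻¹² = 85.1805 × 10⁻²¹ W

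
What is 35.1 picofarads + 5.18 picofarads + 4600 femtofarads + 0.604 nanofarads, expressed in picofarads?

648.88 picofarads

In picofarads:
  35.1 picofarads → 35.1
  5.18 picofarads → 5.18
  4600 femtofarads = 4600 × 10^-3 picofarads = 4.6
  0.604 nanofarads = 0.604 × 10^3 picofarads = 604
Sum: 35.1 + 5.18 + 4.6 + 604 = 648.88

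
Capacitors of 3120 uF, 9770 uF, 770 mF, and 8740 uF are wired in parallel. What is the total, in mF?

791.63 mF

In mF:
  3120 uF = 3120e-3 mF = 3.12
  9770 uF = 9770e-3 mF = 9.77
  770 mF → 770
  8740 uF = 8740e-3 mF = 8.74
Sum: 3.12 + 9.77 + 770 + 8.74 = 791.63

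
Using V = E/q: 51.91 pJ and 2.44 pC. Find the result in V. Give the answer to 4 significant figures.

(51.91 × 10⁻¹²) / (2.44 × 10⁻¹²) = 21.2746 V

21.27 V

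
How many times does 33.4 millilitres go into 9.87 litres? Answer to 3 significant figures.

296

(9.87) / (33.4e-3) = 0.2955e3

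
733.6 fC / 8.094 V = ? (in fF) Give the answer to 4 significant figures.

(733.6e-15) / (8.094) = 90.635e-15 F

90.64 fF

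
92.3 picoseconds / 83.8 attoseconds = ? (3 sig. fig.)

(92.3 × 10^-12) / (83.8 × 10^-18) = 1.101 × 10^6

1100000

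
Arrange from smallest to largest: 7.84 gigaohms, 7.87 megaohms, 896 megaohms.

7.84 gigaohms = 7840000000 ohms
7.87 megaohms = 7870000 ohms
896 megaohms = 896000000 ohms

7.87 megaohms < 896 megaohms < 7.84 gigaohms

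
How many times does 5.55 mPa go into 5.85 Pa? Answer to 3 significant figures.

(5.85) / (5.55 × 10^-3) = 1.054 × 10^3

1050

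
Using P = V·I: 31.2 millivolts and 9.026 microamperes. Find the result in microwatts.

0.2816112 microwatts

31.2 × 10⁻³ × 9.026 × 10⁻⁶ = 281.6112 × 10⁻⁹ W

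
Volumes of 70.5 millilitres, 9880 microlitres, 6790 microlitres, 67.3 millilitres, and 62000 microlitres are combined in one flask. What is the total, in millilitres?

216.47 millilitres

In millilitres:
  70.5 millilitres → 70.5
  9880 microlitres = 9880 × 10⁻³ millilitres = 9.88
  6790 microlitres = 6790 × 10⁻³ millilitres = 6.79
  67.3 millilitres → 67.3
  62000 microlitres = 62000 × 10⁻³ millilitres = 62
Sum: 70.5 + 9.88 + 6.79 + 67.3 + 62 = 216.47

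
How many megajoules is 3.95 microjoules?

micro = 1e-6, mega = 1e6; factor is 1e-12.
3.95 × 1e-12 = 0.00000000000395

0.00000000000395 megajoules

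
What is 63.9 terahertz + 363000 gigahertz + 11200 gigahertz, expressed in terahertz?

In terahertz:
  63.9 terahertz → 63.9
  363000 gigahertz = 363000 × 10^-3 terahertz = 363
  11200 gigahertz = 11200 × 10^-3 terahertz = 11.2
Sum: 63.9 + 363 + 11.2 = 438.1

438.1 terahertz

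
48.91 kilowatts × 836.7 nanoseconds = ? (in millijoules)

40.922997 millijoules

48.91e3 × 836.7e-9 = 40922.997e-6 J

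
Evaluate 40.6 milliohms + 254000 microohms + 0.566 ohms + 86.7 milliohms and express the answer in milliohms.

947.3 milliohms

In milliohms:
  40.6 milliohms → 40.6
  254000 microohms = 254000 × 10^-3 milliohms = 254
  0.566 ohms = 0.566 × 10^3 milliohms = 566
  86.7 milliohms → 86.7
Sum: 40.6 + 254 + 566 + 86.7 = 947.3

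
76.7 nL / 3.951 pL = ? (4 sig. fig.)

19410

(76.7 × 10⁻⁹) / (3.951 × 10⁻¹²) = 19.413 × 10³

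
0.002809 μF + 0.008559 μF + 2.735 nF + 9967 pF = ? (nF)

24.07 nF

In nF:
  0.002809 μF = 0.002809e3 nF = 2.809
  0.008559 μF = 0.008559e3 nF = 8.559
  2.735 nF → 2.735
  9967 pF = 9967e-3 nF = 9.967
Sum: 2.809 + 8.559 + 2.735 + 9.967 = 24.07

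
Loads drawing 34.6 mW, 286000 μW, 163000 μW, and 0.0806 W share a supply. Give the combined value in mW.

In mW:
  34.6 mW → 34.6
  286000 μW = 286000 × 10⁻³ mW = 286
  163000 μW = 163000 × 10⁻³ mW = 163
  0.0806 W = 0.0806 × 10³ mW = 80.6
Sum: 34.6 + 286 + 163 + 80.6 = 564.2

564.2 mW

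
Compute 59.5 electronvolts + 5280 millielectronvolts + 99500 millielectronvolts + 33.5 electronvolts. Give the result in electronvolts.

197.78 electronvolts

In electronvolts:
  59.5 electronvolts → 59.5
  5280 millielectronvolts = 5280e-3 electronvolts = 5.28
  99500 millielectronvolts = 99500e-3 electronvolts = 99.5
  33.5 electronvolts → 33.5
Sum: 59.5 + 5.28 + 99.5 + 33.5 = 197.78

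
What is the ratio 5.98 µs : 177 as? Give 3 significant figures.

33800000000

(5.98 × 10⁻⁶) / (177 × 10⁻¹⁸) = 0.03379 × 10¹²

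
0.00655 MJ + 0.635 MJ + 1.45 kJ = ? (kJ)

643 kJ

In kJ:
  0.00655 MJ = 0.00655e3 kJ = 6.55
  0.635 MJ = 0.635e3 kJ = 635
  1.45 kJ → 1.45
Sum: 6.55 + 635 + 1.45 = 643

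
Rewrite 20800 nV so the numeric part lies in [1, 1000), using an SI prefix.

= 20.8 × 10^-6 V; 10^-6 is micro.

20.8 μV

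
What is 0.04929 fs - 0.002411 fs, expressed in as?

In as:
  0.04929 fs = 0.04929e3 as = 49.29
  0.002411 fs = 0.002411e3 as = 2.411
Difference: 49.29 - 2.411 = 46.879

46.879 as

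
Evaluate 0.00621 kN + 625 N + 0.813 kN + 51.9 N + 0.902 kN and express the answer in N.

In N:
  0.00621 kN = 0.00621 × 10^3 N = 6.21
  625 N → 625
  0.813 kN = 0.813 × 10^3 N = 813
  51.9 N → 51.9
  0.902 kN = 0.902 × 10^3 N = 902
Sum: 6.21 + 625 + 813 + 51.9 + 902 = 2398.11

2398.11 N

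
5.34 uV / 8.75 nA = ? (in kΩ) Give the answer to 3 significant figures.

(5.34 × 10⁻⁶) / (8.75 × 10⁻⁹) = 0.61029 × 10³ Ω

0.610 kΩ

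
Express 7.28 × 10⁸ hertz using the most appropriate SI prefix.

728 megahertz

= 728 × 10⁶ hertz; 10⁶ is mega.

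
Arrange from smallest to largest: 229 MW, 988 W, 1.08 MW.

988 W < 1.08 MW < 229 MW

229 MW = 229000000 W
988 W = 988 W
1.08 MW = 1080000 W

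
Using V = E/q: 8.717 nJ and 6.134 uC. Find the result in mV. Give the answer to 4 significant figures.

1.421 mV

(8.717e-9) / (6.134e-6) = 1.4211e-3 V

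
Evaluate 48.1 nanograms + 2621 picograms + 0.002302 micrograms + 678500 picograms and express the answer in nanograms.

In nanograms:
  48.1 nanograms → 48.1
  2621 picograms = 2621 × 10^-3 nanograms = 2.621
  0.002302 micrograms = 0.002302 × 10^3 nanograms = 2.302
  678500 picograms = 678500 × 10^-3 nanograms = 678.5
Sum: 48.1 + 2.621 + 2.302 + 678.5 = 731.523

731.523 nanograms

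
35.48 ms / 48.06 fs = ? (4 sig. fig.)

738200000000

(35.48e-3) / (48.06e-15) = 0.73824e12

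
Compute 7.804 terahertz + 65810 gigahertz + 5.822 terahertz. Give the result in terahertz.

79.436 terahertz

In terahertz:
  7.804 terahertz → 7.804
  65810 gigahertz = 65810 × 10⁻³ terahertz = 65.81
  5.822 terahertz → 5.822
Sum: 7.804 + 65.81 + 5.822 = 79.436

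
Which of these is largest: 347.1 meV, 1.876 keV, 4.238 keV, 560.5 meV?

4.238 keV

347.1 meV = 0.3471 eV
1.876 keV = 1876 eV
4.238 keV = 4238 eV
560.5 meV = 0.5605 eV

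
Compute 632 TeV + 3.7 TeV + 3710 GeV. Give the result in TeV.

In TeV:
  632 TeV → 632
  3.7 TeV → 3.7
  3710 GeV = 3710e-3 TeV = 3.71
Sum: 632 + 3.7 + 3.71 = 639.41

639.41 TeV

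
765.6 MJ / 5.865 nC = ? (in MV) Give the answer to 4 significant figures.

(765.6 × 10⁶) / (5.865 × 10⁻⁹) = 130.537 × 10¹⁵ V

130500000000 MV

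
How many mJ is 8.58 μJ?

0.00858 mJ

micro = 10⁻⁶, milli = 10⁻³; factor is 10⁻³.
8.58 × 10⁻³ = 0.00858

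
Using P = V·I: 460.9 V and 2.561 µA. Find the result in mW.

1.1803649 mW

460.9 × 2.561e-6 = 1180.3649e-6 W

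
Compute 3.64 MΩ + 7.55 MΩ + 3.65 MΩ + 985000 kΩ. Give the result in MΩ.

In MΩ:
  3.64 MΩ → 3.64
  7.55 MΩ → 7.55
  3.65 MΩ → 3.65
  985000 kΩ = 985000 × 10⁻³ MΩ = 985
Sum: 3.64 + 7.55 + 3.65 + 985 = 999.84

999.84 MΩ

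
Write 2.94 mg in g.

milli = 10⁻³, (no prefix) = 10⁰; factor is 10⁻³.
2.94 × 10⁻³ = 0.00294

0.00294 g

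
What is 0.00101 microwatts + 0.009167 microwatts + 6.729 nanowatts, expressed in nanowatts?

In nanowatts:
  0.00101 microwatts = 0.00101e3 nanowatts = 1.01
  0.009167 microwatts = 0.009167e3 nanowatts = 9.167
  6.729 nanowatts → 6.729
Sum: 1.01 + 9.167 + 6.729 = 16.906

16.906 nanowatts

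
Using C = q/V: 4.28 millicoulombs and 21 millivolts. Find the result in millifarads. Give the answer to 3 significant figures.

204 millifarads

(4.28 × 10⁻³) / (21 × 10⁻³) = 0.20381 F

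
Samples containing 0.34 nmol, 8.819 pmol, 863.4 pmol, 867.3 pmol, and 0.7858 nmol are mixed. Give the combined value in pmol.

2865.319 pmol

In pmol:
  0.34 nmol = 0.34 × 10³ pmol = 340
  8.819 pmol → 8.819
  863.4 pmol → 863.4
  867.3 pmol → 867.3
  0.7858 nmol = 0.7858 × 10³ pmol = 785.8
Sum: 340 + 8.819 + 863.4 + 867.3 + 785.8 = 2865.319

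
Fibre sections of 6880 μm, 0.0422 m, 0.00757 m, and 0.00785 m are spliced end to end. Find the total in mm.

64.5 mm

In mm:
  6880 μm = 6880 × 10^-3 mm = 6.88
  0.0422 m = 0.0422 × 10^3 mm = 42.2
  0.00757 m = 0.00757 × 10^3 mm = 7.57
  0.00785 m = 0.00785 × 10^3 mm = 7.85
Sum: 6.88 + 42.2 + 7.57 + 7.85 = 64.5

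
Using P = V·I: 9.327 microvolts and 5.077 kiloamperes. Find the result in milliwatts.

9.327 × 10⁻⁶ × 5.077 × 10³ = 47.353179 × 10⁻³ W

47.353179 milliwatts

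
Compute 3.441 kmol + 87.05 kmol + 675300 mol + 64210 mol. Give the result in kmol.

In kmol:
  3.441 kmol → 3.441
  87.05 kmol → 87.05
  675300 mol = 675300e-3 kmol = 675.3
  64210 mol = 64210e-3 kmol = 64.21
Sum: 3.441 + 87.05 + 675.3 + 64.21 = 830.001

830.001 kmol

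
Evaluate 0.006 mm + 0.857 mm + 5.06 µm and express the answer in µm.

868.06 µm

In µm:
  0.006 mm = 0.006 × 10^3 µm = 6
  0.857 mm = 0.857 × 10^3 µm = 857
  5.06 µm → 5.06
Sum: 6 + 857 + 5.06 = 868.06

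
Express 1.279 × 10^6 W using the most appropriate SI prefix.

1.279 MW

= 1.279 × 10^6 W; 10^6 is mega.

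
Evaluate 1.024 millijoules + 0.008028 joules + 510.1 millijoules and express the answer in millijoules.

519.152 millijoules

In millijoules:
  1.024 millijoules → 1.024
  0.008028 joules = 0.008028e3 millijoules = 8.028
  510.1 millijoules → 510.1
Sum: 1.024 + 8.028 + 510.1 = 519.152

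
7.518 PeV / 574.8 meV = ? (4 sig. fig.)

13080000000000000

(7.518 × 10^15) / (574.8 × 10^-3) = 0.013079 × 10^18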